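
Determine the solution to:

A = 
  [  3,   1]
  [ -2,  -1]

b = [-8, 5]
x = [-3, 1]

Row reduce the augmented matrix [A|b]:
R2 → R2 + (2/3)·R1
REF = 
  [   3,    1,   -8]
  [   0, -1/3, -1/3]

Back-substitution:
x₂ = (-1/3) / (-1/3) = 1
x₁ = (-8 - (1)(1)) / 3 = -3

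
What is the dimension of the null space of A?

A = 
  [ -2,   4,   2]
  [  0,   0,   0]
nullity(A) = 2

Row reduce:
(no row operations needed)
REF = 
  [ -2,   4,   2]
  [  0,   0,   0]
Pivot columns: 1 → 1 pivot.
rank(A) = 1, so nullity(A) = 3 - 1 = 2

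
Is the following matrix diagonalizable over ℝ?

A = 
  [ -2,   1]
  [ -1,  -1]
No

tr(A) = -3, det(A) = 3
Characteristic polynomial: λ² - tr(A)λ + det(A) = λ² + 3λ + 3
λ² + 3λ + 3 = 0  ⇒  λ = (-3 ± √((3)² - 4·(3)))/2 = (-3 ± √(-3))/2
  = (-3 + i√3)/2,  (-3 - i√3)/2
Eigenvalues: (-3 + i√3)/2, (-3 - i√3)/2  (≈ -1.5 + 0.866i, -1.5 - 0.866i)
Has complex eigenvalues (not diagonalizable over ℝ).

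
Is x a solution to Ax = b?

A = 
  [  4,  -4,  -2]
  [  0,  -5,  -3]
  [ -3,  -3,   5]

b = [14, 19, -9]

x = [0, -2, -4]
No

Ax = [16, 22, -14] ≠ b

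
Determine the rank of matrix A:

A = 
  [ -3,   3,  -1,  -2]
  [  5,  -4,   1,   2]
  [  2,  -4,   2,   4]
rank(A) = 2

Row reduce:
R2 → R2 + (5/3)·R1
R3 → R3 + (2/3)·R1
R3 → R3 + (2)·R2
REF = 
  [  -3,    3,   -1,   -2]
  [   0,    1, -2/3, -4/3]
  [   0,    0,    0,    0]
Pivot columns: 1, 2 → 2 pivots.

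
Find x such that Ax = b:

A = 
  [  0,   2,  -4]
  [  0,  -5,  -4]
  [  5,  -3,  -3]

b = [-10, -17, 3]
x = [3, 1, 3]

Row reduce the augmented matrix [A|b]:
Swap R1 ↔ R3
R3 → R3 + (2/5)·R2
REF = 
  [    5,    -3,    -3,     3]
  [    0,    -5,    -4,   -17]
  [    0,     0, -28/5, -84/5]

Back-substitution:
x₃ = (-84/5) / (-28/5) = 3
x₂ = (-17 - (-4)(3)) / (-5) = 1
x₁ = (3 - (-3)(1) - (-3)(3)) / 5 = 3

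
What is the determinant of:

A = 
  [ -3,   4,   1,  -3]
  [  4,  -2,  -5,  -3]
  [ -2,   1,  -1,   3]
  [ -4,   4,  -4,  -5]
Cofactor expansion along row 1: det(A) = a₁₁M₁₁ - a₁₂M₁₂ + a₁₃M₁₃ - a₁₄M₁₄

M₁₁ = det[[-2, -5, -3]; [1, -1, 3]; [4, -4, -5]]
  = (-2)·((-1)(-5) - (3)(-4)) - (-5)·((1)(-5) - (3)(4)) + (-3)·((1)(-4) - (-1)(4))
  = (-2)(17) - (-5)(-17) + (-3)(0)
  = -119
M₁₂ = det[[4, -5, -3]; [-2, -1, 3]; [-4, -4, -5]]
  = (4)·((-1)(-5) - (3)(-4)) - (-5)·((-2)(-5) - (3)(-4)) + (-3)·((-2)(-4) - (-1)(-4))
  = (4)(17) - (-5)(22) + (-3)(4)
  = 166
M₁₃ = det[[4, -2, -3]; [-2, 1, 3]; [-4, 4, -5]]
  = (4)·((1)(-5) - (3)(4)) - (-2)·((-2)(-5) - (3)(-4)) + (-3)·((-2)(4) - (1)(-4))
  = (4)(-17) - (-2)(22) + (-3)(-4)
  = -12
M₁₄ = det[[4, -2, -5]; [-2, 1, -1]; [-4, 4, -4]]
  = (4)·((1)(-4) - (-1)(4)) - (-2)·((-2)(-4) - (-1)(-4)) + (-5)·((-2)(4) - (1)(-4))
  = (4)(0) - (-2)(4) + (-5)(-4)
  = 28

det(A) = (-3)(-119) - (4)(166) + (1)(-12) - (-3)(28) = -235

det(A) = -235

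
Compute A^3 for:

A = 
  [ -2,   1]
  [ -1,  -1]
A^3 = 
  [ -3,   6]
  [ -6,   3]

A² = A·A:
A²[1,1] = (-2)(-2) + (1)(-1) = 3
A²[1,2] = (-2)(1) + (1)(-1) = -3
A²[2,1] = (-1)(-2) + (-1)(-1) = 3
A²[2,2] = (-1)(1) + (-1)(-1) = 0
A² = 
  [  3,  -3]
  [  3,   0]

A^3 = A^2·A:
A^3[1,1] = (3)(-2) + (-3)(-1) = -3
A^3[1,2] = (3)(1) + (-3)(-1) = 6
A^3[2,1] = (3)(-2) + (0)(-1) = -6
A^3[2,2] = (3)(1) + (0)(-1) = 3
A^3 = 
  [ -3,   6]
  [ -6,   3]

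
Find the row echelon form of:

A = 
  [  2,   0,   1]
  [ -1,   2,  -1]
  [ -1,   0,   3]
Row operations:
R2 → R2 + (1/2)·R1
R3 → R3 + (1/2)·R1

Resulting echelon form:
REF = 
  [   2,    0,    1]
  [   0,    2, -1/2]
  [   0,    0,  7/2]

Rank = 3 (number of non-zero pivot rows).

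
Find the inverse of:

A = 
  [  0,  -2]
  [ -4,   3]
det(A) = (0)(3) - (-2)(-4) = -8
For a 2×2 matrix, A⁻¹ = (1/det(A)) · [[d, -b], [-c, a]]
    = (-1/8) · [[3, 2], [4, 0]]

A⁻¹ = 
  [-3/8, -1/4]
  [-1/2,    0]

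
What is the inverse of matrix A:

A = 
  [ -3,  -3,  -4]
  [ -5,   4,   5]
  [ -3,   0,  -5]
det(A) = (-3)·((4)(-5) - (5)(0)) - (-3)·((-5)(-5) - (5)(-3)) + (-4)·((-5)(0) - (4)(-3))
  = (-3)(-20) - (-3)(40) + (-4)(12)
  = 132
det(A) = 132 ≠ 0, so A is invertible.

Cofactors Cᵢⱼ = (-1)ⁱ⁺ʲ·Mᵢⱼ:
C = 
  [-20, -40,  12]
  [-15,   3,   9]
  [  1,  35, -27]

adj(A) = Cᵀ:
adj(A) = 
  [-20, -15,   1]
  [-40,   3,  35]
  [ 12,   9, -27]

A⁻¹ = (1/132) · adj(A):
A⁻¹ = 
  [ -5/33,  -5/44,  1/132]
  [-10/33,   1/44, 35/132]
  [  1/11,   3/44,  -9/44]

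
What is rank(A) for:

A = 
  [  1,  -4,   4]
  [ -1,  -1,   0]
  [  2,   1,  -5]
Row reduce:
R2 → R2 + (1)·R1
R3 → R3 - (2)·R1
R3 → R3 + (9/5)·R2
REF = 
  [    1,    -4,     4]
  [    0,    -5,     4]
  [    0,     0, -29/5]
Pivot columns: 1, 2, 3 → 3 pivots.

rank(A) = 3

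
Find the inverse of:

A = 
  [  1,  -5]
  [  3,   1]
det(A) = (1)(1) - (-5)(3) = 16
For a 2×2 matrix, A⁻¹ = (1/det(A)) · [[d, -b], [-c, a]]
    = (1/16) · [[1, 5], [-3, 1]]

A⁻¹ = 
  [ 1/16,  5/16]
  [-3/16,  1/16]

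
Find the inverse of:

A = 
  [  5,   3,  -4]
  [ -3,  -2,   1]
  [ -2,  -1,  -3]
det(A) = (5)·((-2)(-3) - (1)(-1)) - (3)·((-3)(-3) - (1)(-2)) + (-4)·((-3)(-1) - (-2)(-2))
  = (5)(7) - (3)(11) + (-4)(-1)
  = 6
det(A) = 6 ≠ 0, so A is invertible.

Cofactors Cᵢⱼ = (-1)ⁱ⁺ʲ·Mᵢⱼ:
C = 
  [  7, -11,  -1]
  [ 13, -23,  -1]
  [ -5,   7,  -1]

adj(A) = Cᵀ:
adj(A) = 
  [  7,  13,  -5]
  [-11, -23,   7]
  [ -1,  -1,  -1]

A⁻¹ = (1/6) · adj(A):
A⁻¹ = 
  [  7/6,  13/6,  -5/6]
  [-11/6, -23/6,   7/6]
  [ -1/6,  -1/6,  -1/6]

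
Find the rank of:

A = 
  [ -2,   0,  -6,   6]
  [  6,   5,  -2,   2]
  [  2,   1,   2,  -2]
rank(A) = 2

Row reduce:
R2 → R2 + (3)·R1
R3 → R3 + (1)·R1
R3 → R3 - (1/5)·R2
REF = 
  [ -2,   0,  -6,   6]
  [  0,   5, -20,  20]
  [  0,   0,   0,   0]
Pivot columns: 1, 2 → 2 pivots.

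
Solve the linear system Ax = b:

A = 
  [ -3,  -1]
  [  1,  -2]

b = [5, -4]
x = [-2, 1]

Row reduce the augmented matrix [A|b]:
R2 → R2 + (1/3)·R1
REF = 
  [  -3,   -1,    5]
  [   0, -7/3, -7/3]

Back-substitution:
x₂ = (-7/3) / (-7/3) = 1
x₁ = (5 - (-1)(1)) / (-3) = -2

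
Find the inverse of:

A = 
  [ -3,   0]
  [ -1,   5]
det(A) = (-3)(5) - (0)(-1) = -15
For a 2×2 matrix, A⁻¹ = (1/det(A)) · [[d, -b], [-c, a]]
    = (-1/15) · [[5, 0], [1, -3]]

A⁻¹ = 
  [ -1/3,     0]
  [-1/15,   1/5]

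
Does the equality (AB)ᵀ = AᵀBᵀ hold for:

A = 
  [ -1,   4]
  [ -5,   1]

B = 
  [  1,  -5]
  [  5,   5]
No

(AB)ᵀ = 
  [ 19,   0]
  [ 25,  30]

AᵀBᵀ = 
  [ 24, -30]
  [ -1,  25]

The two matrices differ, so (AB)ᵀ ≠ AᵀBᵀ in general. The correct identity is (AB)ᵀ = BᵀAᵀ.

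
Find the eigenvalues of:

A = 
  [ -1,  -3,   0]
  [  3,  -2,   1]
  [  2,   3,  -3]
Characteristic polynomial: det(λI - A) = λ³ + 6λ² + 17λ + 36
Testing integer divisors of the constant term: p(-4) = 0, so (λ + 4) is a factor:
p(λ) = (λ + 4)(λ² + 2λ + 9)
λ² + 2λ + 9 = 0  ⇒  λ = (-2 ± √((2)² - 4·(9)))/2 = (-2 ± √(-32))/2
  = -1 + 2i√2,  -1 - 2i√2

λ = -4, -1 + 2i√2, -1 - 2i√2  (≈ -4, -1 + 2.828i, -1 - 2.828i)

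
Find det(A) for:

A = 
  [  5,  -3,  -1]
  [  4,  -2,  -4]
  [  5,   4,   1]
116

Cofactor expansion along row 1:
det(A) = (5)·((-2)(1) - (-4)(4)) - (-3)·((4)(1) - (-4)(5)) + (-1)·((4)(4) - (-2)(5))
  = (5)(14) - (-3)(24) + (-1)(26)
  = 116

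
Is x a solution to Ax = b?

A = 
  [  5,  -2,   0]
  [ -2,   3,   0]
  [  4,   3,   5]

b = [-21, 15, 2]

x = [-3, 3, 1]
Yes

Ax = [-21, 15, 2] = b ✓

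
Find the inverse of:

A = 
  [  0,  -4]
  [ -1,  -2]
det(A) = (0)(-2) - (-4)(-1) = -4
For a 2×2 matrix, A⁻¹ = (1/det(A)) · [[d, -b], [-c, a]]
    = (-1/4) · [[-2, 4], [1, 0]]

A⁻¹ = 
  [ 1/2,   -1]
  [-1/4,    0]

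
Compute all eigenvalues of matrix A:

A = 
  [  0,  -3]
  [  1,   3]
λ = (3 + i√3)/2, (3 - i√3)/2  (≈ 1.5 + 0.866i, 1.5 - 0.866i)

tr(A) = 3, det(A) = 3
Characteristic polynomial: λ² - tr(A)λ + det(A) = λ² - 3λ + 3
λ² - 3λ + 3 = 0  ⇒  λ = (3 ± √((-3)² - 4·(3)))/2 = (3 ± √(-3))/2
  = (3 + i√3)/2,  (3 - i√3)/2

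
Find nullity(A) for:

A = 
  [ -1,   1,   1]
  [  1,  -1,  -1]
nullity(A) = 2

Row reduce:
R2 → R2 + (1)·R1
REF = 
  [ -1,   1,   1]
  [  0,   0,   0]
Pivot columns: 1 → 1 pivot.
rank(A) = 1, so nullity(A) = 3 - 1 = 2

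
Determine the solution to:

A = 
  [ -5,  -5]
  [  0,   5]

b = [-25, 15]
Row reduce the augmented matrix [A|b]:
(already in echelon form)
REF = 
  [ -5,  -5, -25]
  [  0,   5,  15]

Back-substitution:
x₂ = 15 / 5 = 3
x₁ = (-25 - (-5)(3)) / (-5) = 2

x = [2, 3]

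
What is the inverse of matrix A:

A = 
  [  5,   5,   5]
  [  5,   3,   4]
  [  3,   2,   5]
det(A) = (5)·((3)(5) - (4)(2)) - (5)·((5)(5) - (4)(3)) + (5)·((5)(2) - (3)(3))
  = (5)(7) - (5)(13) + (5)(1)
  = -25
det(A) = -25 ≠ 0, so A is invertible.

Cofactors Cᵢⱼ = (-1)ⁱ⁺ʲ·Mᵢⱼ:
C = 
  [  7, -13,   1]
  [-15,  10,   5]
  [  5,   5, -10]

adj(A) = Cᵀ:
adj(A) = 
  [  7, -15,   5]
  [-13,  10,   5]
  [  1,   5, -10]

A⁻¹ = (-1/25) · adj(A):
A⁻¹ = 
  [-7/25,   3/5,  -1/5]
  [13/25,  -2/5,  -1/5]
  [-1/25,  -1/5,   2/5]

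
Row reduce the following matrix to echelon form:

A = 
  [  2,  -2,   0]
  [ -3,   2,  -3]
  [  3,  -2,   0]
Row operations:
R2 → R2 + (3/2)·R1
R3 → R3 - (3/2)·R1
R3 → R3 + (1)·R2

Resulting echelon form:
REF = 
  [  2,  -2,   0]
  [  0,  -1,  -3]
  [  0,   0,  -3]

Rank = 3 (number of non-zero pivot rows).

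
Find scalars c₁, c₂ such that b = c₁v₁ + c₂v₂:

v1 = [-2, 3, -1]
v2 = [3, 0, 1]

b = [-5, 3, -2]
c1 = 1, c2 = -1

b = 1·v1 + -1·v2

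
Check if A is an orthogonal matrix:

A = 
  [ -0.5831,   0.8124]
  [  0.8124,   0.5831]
Yes

AᵀA = 
  [  1,   0]
  [  0,   1]
≈ I (equal to I up to the 4-dp rounding of the entries)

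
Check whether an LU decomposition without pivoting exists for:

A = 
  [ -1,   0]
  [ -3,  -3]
Yes.
A[1,1] = -1 ≠ 0, so Gaussian elimination proceeds without a row swap: multiplier ℓ₂₁ = (-3)/(-1) = 3, and U[2,2] = -3 - (3)(0) = -3.
L = 
  [  1,   0]
  [  3,   1]
U = 
  [ -1,   0]
  [  0,  -3]
Check row 2 of LU: [(3)(-1), (3)(0) + (-3)] = [-3, -3] = row 2 of A ✓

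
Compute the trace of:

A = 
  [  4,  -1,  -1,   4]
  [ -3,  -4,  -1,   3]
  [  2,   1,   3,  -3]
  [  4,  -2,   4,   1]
4

tr(A) = 4 + -4 + 3 + 1 = 4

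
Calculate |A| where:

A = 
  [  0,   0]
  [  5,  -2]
0

For a 2×2 matrix, det = ad - bc = (0)(-2) - (0)(5) = 0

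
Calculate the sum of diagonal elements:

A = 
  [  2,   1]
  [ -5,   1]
3

tr(A) = 2 + 1 = 3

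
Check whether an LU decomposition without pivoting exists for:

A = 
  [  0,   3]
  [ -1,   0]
No.
A[1,1] = 0 but A[2,1] = -1 ≠ 0. Any LU with L unit lower triangular has (LU)[1,1] = U[1,1] and (LU)[2,1] = L[2,1]·U[1,1]; matching A forces U[1,1] = 0, which then forces (LU)[2,1] = 0 ≠ -1. A row swap (pivoting) is required.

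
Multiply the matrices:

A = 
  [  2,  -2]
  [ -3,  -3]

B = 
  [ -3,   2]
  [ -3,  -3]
A is 2×2 and B is 2×2, so AB is 2×2. Each entry is (row of A)·(column of B):
AB[1,1] = (2)(-3) + (-2)(-3) = 0
AB[1,2] = (2)(2) + (-2)(-3) = 10
AB[2,1] = (-3)(-3) + (-3)(-3) = 18
AB[2,2] = (-3)(2) + (-3)(-3) = 3

AB = 
  [  0,  10]
  [ 18,   3]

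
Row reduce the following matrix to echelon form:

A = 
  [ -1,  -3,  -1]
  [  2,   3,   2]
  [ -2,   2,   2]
Row operations:
R2 → R2 + (2)·R1
R3 → R3 - (2)·R1
R3 → R3 + (8/3)·R2

Resulting echelon form:
REF = 
  [ -1,  -3,  -1]
  [  0,  -3,   0]
  [  0,   0,   4]

Rank = 3 (number of non-zero pivot rows).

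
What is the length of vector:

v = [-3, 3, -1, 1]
4.472

||v||₂ = √((-3)² + (3)² + (-1)² + (1)²) = √20 = 4.472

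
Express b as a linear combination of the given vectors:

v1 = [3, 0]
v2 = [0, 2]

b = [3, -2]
c1 = 1, c2 = -1

b = 1·v1 + -1·v2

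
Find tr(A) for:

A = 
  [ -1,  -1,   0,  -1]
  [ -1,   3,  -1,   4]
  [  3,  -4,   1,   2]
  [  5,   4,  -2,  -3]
0

tr(A) = -1 + 3 + 1 + -3 = 0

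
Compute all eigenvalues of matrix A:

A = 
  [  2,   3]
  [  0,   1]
λ = 2, 1

tr(A) = 3, det(A) = 2
Characteristic polynomial: λ² - tr(A)λ + det(A) = λ² - 3λ + 2
λ² - 3λ + 2 = (λ - 1)(λ - 2)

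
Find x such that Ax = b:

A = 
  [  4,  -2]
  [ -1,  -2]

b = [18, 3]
x = [3, -3]

Row reduce the augmented matrix [A|b]:
R2 → R2 + (1/4)·R1
REF = 
  [   4,   -2,   18]
  [   0, -5/2, 15/2]

Back-substitution:
x₂ = (15/2) / (-5/2) = -3
x₁ = (18 - (-2)(-3)) / 4 = 3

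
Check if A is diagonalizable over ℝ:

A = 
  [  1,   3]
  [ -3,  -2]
No

tr(A) = -1, det(A) = 7
Characteristic polynomial: λ² - tr(A)λ + det(A) = λ² + λ + 7
λ² + λ + 7 = 0  ⇒  λ = (-1 ± √((1)² - 4·(7)))/2 = (-1 ± √(-27))/2
  = (-1 + 3i√3)/2,  (-1 - 3i√3)/2
Eigenvalues: (-1 + 3i√3)/2, (-1 - 3i√3)/2  (≈ -0.5 + 2.598i, -0.5 - 2.598i)
Has complex eigenvalues (not diagonalizable over ℝ).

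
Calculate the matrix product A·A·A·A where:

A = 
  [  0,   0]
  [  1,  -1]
A^4 = 
  [  0,   0]
  [ -1,   1]

A² = A·A:
A²[1,1] = (0)(0) + (0)(1) = 0
A²[1,2] = (0)(0) + (0)(-1) = 0
A²[2,1] = (1)(0) + (-1)(1) = -1
A²[2,2] = (1)(0) + (-1)(-1) = 1
A² = 
  [  0,   0]
  [ -1,   1]

A^3 = A^2·A:
A^3[1,1] = (0)(0) + (0)(1) = 0
A^3[1,2] = (0)(0) + (0)(-1) = 0
A^3[2,1] = (-1)(0) + (1)(1) = 1
A^3[2,2] = (-1)(0) + (1)(-1) = -1
A^3 = 
  [  0,   0]
  [  1,  -1]

A^4 = A^3·A:
A^4[1,1] = (0)(0) + (0)(1) = 0
A^4[1,2] = (0)(0) + (0)(-1) = 0
A^4[2,1] = (1)(0) + (-1)(1) = -1
A^4[2,2] = (1)(0) + (-1)(-1) = 1
A^4 = 
  [  0,   0]
  [ -1,   1]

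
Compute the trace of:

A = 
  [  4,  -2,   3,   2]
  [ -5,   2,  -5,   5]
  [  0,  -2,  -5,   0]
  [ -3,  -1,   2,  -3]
-2

tr(A) = 4 + 2 + -5 + -3 = -2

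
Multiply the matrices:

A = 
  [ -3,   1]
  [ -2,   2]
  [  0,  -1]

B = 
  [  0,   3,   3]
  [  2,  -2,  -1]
AB = 
  [  2, -11, -10]
  [  4, -10,  -8]
  [ -2,   2,   1]

A is 3×2 and B is 2×3, so AB is 3×3. Each entry is (row of A)·(column of B):
AB[1,1] = (-3)(0) + (1)(2) = 2
AB[1,2] = (-3)(3) + (1)(-2) = -11
AB[1,3] = (-3)(3) + (1)(-1) = -10
AB[2,1] = (-2)(0) + (2)(2) = 4
AB[2,2] = (-2)(3) + (2)(-2) = -10
AB[2,3] = (-2)(3) + (2)(-1) = -8
AB[3,1] = (0)(0) + (-1)(2) = -2
AB[3,2] = (0)(3) + (-1)(-2) = 2
AB[3,3] = (0)(3) + (-1)(-1) = 1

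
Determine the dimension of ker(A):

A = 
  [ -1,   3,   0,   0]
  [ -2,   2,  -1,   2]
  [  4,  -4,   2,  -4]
nullity(A) = 2

Row reduce:
R2 → R2 - (2)·R1
R3 → R3 + (4)·R1
R3 → R3 + (2)·R2
REF = 
  [ -1,   3,   0,   0]
  [  0,  -4,  -1,   2]
  [  0,   0,   0,   0]
Pivot columns: 1, 2 → 2 pivots.
rank(A) = 2, so nullity(A) = 4 - 2 = 2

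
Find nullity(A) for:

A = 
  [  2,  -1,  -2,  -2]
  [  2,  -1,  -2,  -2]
nullity(A) = 3

Row reduce:
R2 → R2 - (1)·R1
REF = 
  [  2,  -1,  -2,  -2]
  [  0,   0,   0,   0]
Pivot columns: 1 → 1 pivot.
rank(A) = 1, so nullity(A) = 4 - 1 = 3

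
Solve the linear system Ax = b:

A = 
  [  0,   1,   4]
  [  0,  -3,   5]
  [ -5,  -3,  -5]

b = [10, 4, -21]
Row reduce the augmented matrix [A|b]:
Swap R1 ↔ R3
R3 → R3 + (1/3)·R2
REF = 
  [  -5,   -3,   -5,  -21]
  [   0,   -3,    5,    4]
  [   0,    0, 17/3, 34/3]

Back-substitution:
x₃ = (34/3) / (17/3) = 2
x₂ = (4 - (5)(2)) / (-3) = 2
x₁ = (-21 - (-3)(2) - (-5)(2)) / (-5) = 1

x = [1, 2, 2]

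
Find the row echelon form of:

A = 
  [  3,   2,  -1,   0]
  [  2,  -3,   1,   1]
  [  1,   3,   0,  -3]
Row operations:
R2 → R2 - (2/3)·R1
R3 → R3 - (1/3)·R1
R3 → R3 + (7/13)·R2

Resulting echelon form:
REF = 
  [     3,      2,     -1,      0]
  [     0,  -13/3,    5/3,      1]
  [     0,      0,  16/13, -32/13]

Rank = 3 (number of non-zero pivot rows).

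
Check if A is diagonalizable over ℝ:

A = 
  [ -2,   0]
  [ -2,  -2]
No

tr(A) = -4, det(A) = 4
Characteristic polynomial: λ² - tr(A)λ + det(A) = λ² + 4λ + 4
λ² + 4λ + 4 = (λ + 2)²
Eigenvalues: -2, -2
λ=-2: alg. mult. = 2, geom. mult. = 2 - rank(A - (-2)I) = 2 - 1 = 1
Sum of geometric multiplicities = 1 < n = 2, so there aren't enough independent eigenvectors.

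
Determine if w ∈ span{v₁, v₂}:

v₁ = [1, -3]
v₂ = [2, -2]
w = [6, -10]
Yes

Form the augmented matrix and row-reduce:
[v₁|v₂|w] = 
  [  1,   2,   6]
  [ -3,  -2, -10]
R2 → R2 + (3)·R1
REF = 
  [  1,   2,   6]
  [  0,   4,   8]

No row of the form [0 0 | nonzero], so the system is consistent. Back-substitution gives c₁ = 2, c₂ = 2: w = (2)·v₁ + (2)·v₂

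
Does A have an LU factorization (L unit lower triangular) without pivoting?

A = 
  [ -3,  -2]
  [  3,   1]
Yes.
A[1,1] = -3 ≠ 0, so Gaussian elimination proceeds without a row swap: multiplier ℓ₂₁ = (3)/(-3) = -1, and U[2,2] = 1 - (-1)(-2) = -1.
L = 
  [  1,   0]
  [ -1,   1]
U = 
  [ -3,  -2]
  [  0,  -1]
Check row 2 of LU: [(-1)(-3), (-1)(-2) + (-1)] = [3, 1] = row 2 of A ✓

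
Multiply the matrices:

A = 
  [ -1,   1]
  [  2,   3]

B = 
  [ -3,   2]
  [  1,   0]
AB = 
  [  4,  -2]
  [ -3,   4]

A is 2×2 and B is 2×2, so AB is 2×2. Each entry is (row of A)·(column of B):
AB[1,1] = (-1)(-3) + (1)(1) = 4
AB[1,2] = (-1)(2) + (1)(0) = -2
AB[2,1] = (2)(-3) + (3)(1) = -3
AB[2,2] = (2)(2) + (3)(0) = 4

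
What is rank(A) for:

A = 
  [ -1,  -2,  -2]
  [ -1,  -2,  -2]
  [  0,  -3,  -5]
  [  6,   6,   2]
rank(A) = 2

Row reduce:
R2 → R2 - (1)·R1
R4 → R4 + (6)·R1
Swap R2 ↔ R3
R4 → R4 - (2)·R2
REF = 
  [ -1,  -2,  -2]
  [  0,  -3,  -5]
  [  0,   0,   0]
  [  0,   0,   0]
Pivot columns: 1, 2 → 2 pivots.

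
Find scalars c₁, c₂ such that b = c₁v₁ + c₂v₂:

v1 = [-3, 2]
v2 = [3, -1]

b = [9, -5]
c1 = -2, c2 = 1

b = -2·v1 + 1·v2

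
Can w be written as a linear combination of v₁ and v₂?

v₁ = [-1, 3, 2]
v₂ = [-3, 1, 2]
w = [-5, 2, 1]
No

Form the augmented matrix and row-reduce:
[v₁|v₂|w] = 
  [ -1,  -3,  -5]
  [  3,   1,   2]
  [  2,   2,   1]
R2 → R2 + (3)·R1
R3 → R3 + (2)·R1
R3 → R3 - (1/2)·R2
REF = 
  [  -1,   -3,   -5]
  [   0,   -8,  -13]
  [   0,    0, -5/2]

Row 3 reads [0 0 | -5/2], i.e. 0 = -5/2, so the system is inconsistent and w ∉ span{v₁, v₂}.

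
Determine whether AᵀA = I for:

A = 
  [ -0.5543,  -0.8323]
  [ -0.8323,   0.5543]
Yes

AᵀA = 
  [  1,   0]
  [  0,   1]
≈ I (equal to I up to the 4-dp rounding of the entries)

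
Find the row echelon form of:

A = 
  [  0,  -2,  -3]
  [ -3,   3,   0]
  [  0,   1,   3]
Row operations:
Swap R1 ↔ R2
R3 → R3 + (1/2)·R2

Resulting echelon form:
REF = 
  [ -3,   3,   0]
  [  0,  -2,  -3]
  [  0,   0, 3/2]

Rank = 3 (number of non-zero pivot rows).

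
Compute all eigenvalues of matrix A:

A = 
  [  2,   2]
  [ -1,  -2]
λ = √2, -√2  (≈ 1.414, -1.414)

tr(A) = 0, det(A) = -2
Characteristic polynomial: λ² - tr(A)λ + det(A) = λ² - 2
λ² - 2 = 0  ⇒  λ = (0 ± √((0)² - 4·(-2)))/2 = (0 ± √(8))/2
  = √2,  -√2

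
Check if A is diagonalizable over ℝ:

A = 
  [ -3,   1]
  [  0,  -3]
No

tr(A) = -6, det(A) = 9
Characteristic polynomial: λ² - tr(A)λ + det(A) = λ² + 6λ + 9
λ² + 6λ + 9 = (λ + 3)²
Eigenvalues: -3, -3
λ=-3: alg. mult. = 2, geom. mult. = 2 - rank(A - (-3)I) = 2 - 1 = 1
Sum of geometric multiplicities = 1 < n = 2, so there aren't enough independent eigenvectors.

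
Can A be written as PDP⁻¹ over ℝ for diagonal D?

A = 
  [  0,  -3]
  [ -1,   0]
Yes

tr(A) = 0, det(A) = -3
Characteristic polynomial: λ² - tr(A)λ + det(A) = λ² - 3
λ² - 3 = 0  ⇒  λ = (0 ± √((0)² - 4·(-3)))/2 = (0 ± √(12))/2
  = √3,  -√3
Eigenvalues: √3, -√3  (≈ 1.732, -1.732)
The two irrational eigenvalues are distinct (simple), so each has alg. mult. = geom. mult. = 1.
Sum of geometric multiplicities equals n, so A has n independent eigenvectors.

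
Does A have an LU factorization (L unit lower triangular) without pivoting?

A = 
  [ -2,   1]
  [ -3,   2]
Yes.
A[1,1] = -2 ≠ 0, so Gaussian elimination proceeds without a row swap: multiplier ℓ₂₁ = (-3)/(-2) = 3/2, and U[2,2] = 2 - (3/2)(1) = 1/2.
L = 
  [  1,   0]
  [3/2,   1]
U = 
  [ -2,   1]
  [  0, 1/2]
Check row 2 of LU: [(3/2)(-2), (3/2)(1) + (1/2)] = [-3, 2] = row 2 of A ✓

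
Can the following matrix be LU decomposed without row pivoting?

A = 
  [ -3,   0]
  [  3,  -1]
Yes.
A[1,1] = -3 ≠ 0, so Gaussian elimination proceeds without a row swap: multiplier ℓ₂₁ = (3)/(-3) = -1, and U[2,2] = -1 - (-1)(0) = -1.
L = 
  [  1,   0]
  [ -1,   1]
U = 
  [ -3,   0]
  [  0,  -1]
Check row 2 of LU: [(-1)(-3), (-1)(0) + (-1)] = [3, -1] = row 2 of A ✓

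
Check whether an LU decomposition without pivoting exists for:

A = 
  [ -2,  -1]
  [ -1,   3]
Yes.
A[1,1] = -2 ≠ 0, so Gaussian elimination proceeds without a row swap: multiplier ℓ₂₁ = (-1)/(-2) = 1/2, and U[2,2] = 3 - (1/2)(-1) = 7/2.
L = 
  [  1,   0]
  [1/2,   1]
U = 
  [ -2,  -1]
  [  0, 7/2]
Check row 2 of LU: [(1/2)(-2), (1/2)(-1) + (7/2)] = [-1, 3] = row 2 of A ✓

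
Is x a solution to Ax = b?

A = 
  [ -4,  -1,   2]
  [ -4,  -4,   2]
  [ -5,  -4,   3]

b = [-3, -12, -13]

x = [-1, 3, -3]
No

Ax = [-5, -14, -16] ≠ b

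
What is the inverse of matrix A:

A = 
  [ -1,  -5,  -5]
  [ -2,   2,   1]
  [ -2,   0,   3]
det(A) = (-1)·((2)(3) - (1)(0)) - (-5)·((-2)(3) - (1)(-2)) + (-5)·((-2)(0) - (2)(-2))
  = (-1)(6) - (-5)(-4) + (-5)(4)
  = -46
det(A) = -46 ≠ 0, so A is invertible.

Cofactors Cᵢⱼ = (-1)ⁱ⁺ʲ·Mᵢⱼ:
C = 
  [  6,   4,   4]
  [ 15, -13,  10]
  [  5,  11, -12]

adj(A) = Cᵀ:
adj(A) = 
  [  6,  15,   5]
  [  4, -13,  11]
  [  4,  10, -12]

A⁻¹ = (-1/46) · adj(A):
A⁻¹ = 
  [ -3/23, -15/46,  -5/46]
  [ -2/23,  13/46, -11/46]
  [ -2/23,  -5/23,   6/23]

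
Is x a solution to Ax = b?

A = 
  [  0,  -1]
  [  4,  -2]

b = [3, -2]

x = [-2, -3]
Yes

Ax = [3, -2] = b ✓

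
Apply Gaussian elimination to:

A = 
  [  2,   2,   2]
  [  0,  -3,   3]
Row operations:
No row operations needed (already in echelon form).

Resulting echelon form:
REF = 
  [  2,   2,   2]
  [  0,  -3,   3]

Rank = 2 (number of non-zero pivot rows).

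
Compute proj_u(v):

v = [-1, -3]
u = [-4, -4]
v·u = (-1)(-4) + (-3)(-4) = 16
u·u = (-4)² + (-4)² = 32
proj_u(v) = (v·u / u·u) × u = (16/32) × u = (1/2) × u

proj_u(v) = [-2, -2]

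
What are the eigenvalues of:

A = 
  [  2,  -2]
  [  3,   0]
λ = 1 + i√5, 1 - i√5  (≈ 1 + 2.236i, 1 - 2.236i)

tr(A) = 2, det(A) = 6
Characteristic polynomial: λ² - tr(A)λ + det(A) = λ² - 2λ + 6
λ² - 2λ + 6 = 0  ⇒  λ = (2 ± √((-2)² - 4·(6)))/2 = (2 ± √(-20))/2
  = 1 + i√5,  1 - i√5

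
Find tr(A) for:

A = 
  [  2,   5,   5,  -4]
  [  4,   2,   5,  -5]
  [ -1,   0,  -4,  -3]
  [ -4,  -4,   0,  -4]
-4

tr(A) = 2 + 2 + -4 + -4 = -4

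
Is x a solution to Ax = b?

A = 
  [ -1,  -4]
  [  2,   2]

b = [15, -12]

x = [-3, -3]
Yes

Ax = [15, -12] = b ✓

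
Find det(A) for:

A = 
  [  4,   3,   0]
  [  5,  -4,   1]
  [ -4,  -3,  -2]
62

Cofactor expansion along row 1:
det(A) = (4)·((-4)(-2) - (1)(-3)) - (3)·((5)(-2) - (1)(-4)) + (0)·((5)(-3) - (-4)(-4))
  = (4)(11) - (3)(-6) + (0)(-31)
  = 62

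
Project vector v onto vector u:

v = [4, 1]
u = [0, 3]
v·u = (4)(0) + (1)(3) = 3
u·u = (0)² + (3)² = 9
proj_u(v) = (v·u / u·u) × u = (3/9) × u = (1/3) × u

proj_u(v) = [0, 1]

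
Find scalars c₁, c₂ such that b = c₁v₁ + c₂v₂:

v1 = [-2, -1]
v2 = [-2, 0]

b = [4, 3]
c1 = -3, c2 = 1

b = -3·v1 + 1·v2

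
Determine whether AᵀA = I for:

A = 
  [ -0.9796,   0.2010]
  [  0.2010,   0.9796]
Yes

AᵀA = 
  [  1,   0]
  [  0,   1]
≈ I (equal to I up to the 4-dp rounding of the entries)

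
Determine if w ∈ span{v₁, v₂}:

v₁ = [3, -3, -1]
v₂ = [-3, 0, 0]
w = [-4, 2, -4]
No

Form the augmented matrix and row-reduce:
[v₁|v₂|w] = 
  [  3,  -3,  -4]
  [ -3,   0,   2]
  [ -1,   0,  -4]
R2 → R2 + (1)·R1
R3 → R3 + (1/3)·R1
R3 → R3 - (1/3)·R2
REF = 
  [    3,    -3,    -4]
  [    0,    -3,    -2]
  [    0,     0, -14/3]

Row 3 reads [0 0 | -14/3], i.e. 0 = -14/3, so the system is inconsistent and w ∉ span{v₁, v₂}.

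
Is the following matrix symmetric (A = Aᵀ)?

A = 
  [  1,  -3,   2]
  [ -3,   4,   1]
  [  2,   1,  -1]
Yes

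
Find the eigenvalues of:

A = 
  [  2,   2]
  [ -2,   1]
tr(A) = 3, det(A) = 6
Characteristic polynomial: λ² - tr(A)λ + det(A) = λ² - 3λ + 6
λ² - 3λ + 6 = 0  ⇒  λ = (3 ± √((-3)² - 4·(6)))/2 = (3 ± √(-15))/2
  = (3 + i√15)/2,  (3 - i√15)/2

λ = (3 + i√15)/2, (3 - i√15)/2  (≈ 1.5 + 1.936i, 1.5 - 1.936i)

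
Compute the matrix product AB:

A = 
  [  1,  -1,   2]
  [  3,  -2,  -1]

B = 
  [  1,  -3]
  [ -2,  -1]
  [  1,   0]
AB = 
  [  5,  -2]
  [  6,  -7]

A is 2×3 and B is 3×2, so AB is 2×2. Each entry is (row of A)·(column of B):
AB[1,1] = (1)(1) + (-1)(-2) + (2)(1) = 5
AB[1,2] = (1)(-3) + (-1)(-1) + (2)(0) = -2
AB[2,1] = (3)(1) + (-2)(-2) + (-1)(1) = 6
AB[2,2] = (3)(-3) + (-2)(-1) + (-1)(0) = -7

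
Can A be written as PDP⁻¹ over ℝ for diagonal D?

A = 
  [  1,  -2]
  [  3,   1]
No

tr(A) = 2, det(A) = 7
Characteristic polynomial: λ² - tr(A)λ + det(A) = λ² - 2λ + 7
λ² - 2λ + 7 = 0  ⇒  λ = (2 ± √((-2)² - 4·(7)))/2 = (2 ± √(-24))/2
  = 1 + i√6,  1 - i√6
Eigenvalues: 1 + i√6, 1 - i√6  (≈ 1 + 2.449i, 1 - 2.449i)
Has complex eigenvalues (not diagonalizable over ℝ).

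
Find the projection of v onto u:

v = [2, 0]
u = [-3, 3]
v·u = (2)(-3) + (0)(3) = -6
u·u = (-3)² + (3)² = 18
proj_u(v) = (v·u / u·u) × u = (-6/18) × u = (-1/3) × u

proj_u(v) = [1, -1]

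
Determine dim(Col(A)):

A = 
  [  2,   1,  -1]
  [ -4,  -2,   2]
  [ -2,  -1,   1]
dim(Col(A)) = 1

Row reduce:
R2 → R2 + (2)·R1
R3 → R3 + (1)·R1
REF = 
  [  2,   1,  -1]
  [  0,   0,   0]
  [  0,   0,   0]
Pivot columns: 1 → 1 pivot.
dim(Col(A)) = number of pivot columns = 1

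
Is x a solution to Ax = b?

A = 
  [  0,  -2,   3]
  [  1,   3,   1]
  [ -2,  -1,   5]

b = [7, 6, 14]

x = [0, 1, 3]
Yes

Ax = [7, 6, 14] = b ✓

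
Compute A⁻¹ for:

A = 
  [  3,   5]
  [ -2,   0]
det(A) = (3)(0) - (5)(-2) = 10
For a 2×2 matrix, A⁻¹ = (1/det(A)) · [[d, -b], [-c, a]]
    = (1/10) · [[0, -5], [2, 3]]

A⁻¹ = 
  [   0, -1/2]
  [ 1/5, 3/10]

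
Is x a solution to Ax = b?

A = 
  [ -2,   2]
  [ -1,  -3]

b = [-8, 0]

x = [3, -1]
Yes

Ax = [-8, 0] = b ✓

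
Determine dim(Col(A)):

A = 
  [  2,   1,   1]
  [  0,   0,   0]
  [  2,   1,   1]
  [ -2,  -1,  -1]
dim(Col(A)) = 1

Row reduce:
R3 → R3 - (1)·R1
R4 → R4 + (1)·R1
REF = 
  [  2,   1,   1]
  [  0,   0,   0]
  [  0,   0,   0]
  [  0,   0,   0]
Pivot columns: 1 → 1 pivot.
dim(Col(A)) = number of pivot columns = 1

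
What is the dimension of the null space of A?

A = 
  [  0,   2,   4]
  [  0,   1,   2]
nullity(A) = 2

Row reduce:
R2 → R2 - (1/2)·R1
REF = 
  [  0,   2,   4]
  [  0,   0,   0]
Pivot columns: 2 → 1 pivot.
rank(A) = 1, so nullity(A) = 3 - 1 = 2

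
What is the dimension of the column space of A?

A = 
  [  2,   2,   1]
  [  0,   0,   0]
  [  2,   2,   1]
Row reduce:
R3 → R3 - (1)·R1
REF = 
  [  2,   2,   1]
  [  0,   0,   0]
  [  0,   0,   0]
Pivot columns: 1 → 1 pivot.
dim(Col(A)) = number of pivot columns = 1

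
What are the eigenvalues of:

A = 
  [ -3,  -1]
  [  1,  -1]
tr(A) = -4, det(A) = 4
Characteristic polynomial: λ² - tr(A)λ + det(A) = λ² + 4λ + 4
λ² + 4λ + 4 = (λ + 2)²

λ = -2, -2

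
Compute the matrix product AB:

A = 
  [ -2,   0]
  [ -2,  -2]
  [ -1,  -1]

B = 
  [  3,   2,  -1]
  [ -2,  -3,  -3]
A is 3×2 and B is 2×3, so AB is 3×3. Each entry is (row of A)·(column of B):
AB[1,1] = (-2)(3) + (0)(-2) = -6
AB[1,2] = (-2)(2) + (0)(-3) = -4
AB[1,3] = (-2)(-1) + (0)(-3) = 2
AB[2,1] = (-2)(3) + (-2)(-2) = -2
AB[2,2] = (-2)(2) + (-2)(-3) = 2
AB[2,3] = (-2)(-1) + (-2)(-3) = 8
AB[3,1] = (-1)(3) + (-1)(-2) = -1
AB[3,2] = (-1)(2) + (-1)(-3) = 1
AB[3,3] = (-1)(-1) + (-1)(-3) = 4

AB = 
  [ -6,  -4,   2]
  [ -2,   2,   8]
  [ -1,   1,   4]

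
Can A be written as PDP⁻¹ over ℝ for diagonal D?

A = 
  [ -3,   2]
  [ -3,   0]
No

tr(A) = -3, det(A) = 6
Characteristic polynomial: λ² - tr(A)λ + det(A) = λ² + 3λ + 6
λ² + 3λ + 6 = 0  ⇒  λ = (-3 ± √((3)² - 4·(6)))/2 = (-3 ± √(-15))/2
  = (-3 + i√15)/2,  (-3 - i√15)/2
Eigenvalues: (-3 + i√15)/2, (-3 - i√15)/2  (≈ -1.5 + 1.936i, -1.5 - 1.936i)
Has complex eigenvalues (not diagonalizable over ℝ).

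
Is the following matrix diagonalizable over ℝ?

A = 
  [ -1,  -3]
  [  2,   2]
No

tr(A) = 1, det(A) = 4
Characteristic polynomial: λ² - tr(A)λ + det(A) = λ² - λ + 4
λ² - λ + 4 = 0  ⇒  λ = (1 ± √((-1)² - 4·(4)))/2 = (1 ± √(-15))/2
  = (1 + i√15)/2,  (1 - i√15)/2
Eigenvalues: (1 + i√15)/2, (1 - i√15)/2  (≈ 0.5 + 1.936i, 0.5 - 1.936i)
Has complex eigenvalues (not diagonalizable over ℝ).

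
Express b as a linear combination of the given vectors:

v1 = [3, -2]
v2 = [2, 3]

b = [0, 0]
c1 = 0, c2 = 0

b = 0·v1 + 0·v2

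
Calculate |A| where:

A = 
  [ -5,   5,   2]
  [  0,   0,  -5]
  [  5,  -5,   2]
Cofactor expansion along row 1:
det(A) = (-5)·((0)(2) - (-5)(-5)) - (5)·((0)(2) - (-5)(5)) + (2)·((0)(-5) - (0)(5))
  = (-5)(-25) - (5)(25) + (2)(0)
  = 0

det(A) = 0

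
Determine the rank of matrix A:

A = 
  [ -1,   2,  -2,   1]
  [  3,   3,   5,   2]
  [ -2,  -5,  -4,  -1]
Row reduce:
R2 → R2 + (3)·R1
R3 → R3 - (2)·R1
R3 → R3 + (1)·R2
REF = 
  [ -1,   2,  -2,   1]
  [  0,   9,  -1,   5]
  [  0,   0,  -1,   2]
Pivot columns: 1, 2, 3 → 3 pivots.

rank(A) = 3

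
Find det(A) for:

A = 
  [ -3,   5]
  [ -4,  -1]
For a 2×2 matrix, det = ad - bc = (-3)(-1) - (5)(-4) = 23

det(A) = 23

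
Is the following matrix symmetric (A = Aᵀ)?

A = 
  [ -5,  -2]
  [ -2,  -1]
Yes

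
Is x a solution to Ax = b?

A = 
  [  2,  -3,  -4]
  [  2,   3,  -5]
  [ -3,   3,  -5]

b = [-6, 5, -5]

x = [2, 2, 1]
Yes

Ax = [-6, 5, -5] = b ✓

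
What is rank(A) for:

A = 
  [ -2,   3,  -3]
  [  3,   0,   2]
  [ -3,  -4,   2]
rank(A) = 3

Row reduce:
R2 → R2 + (3/2)·R1
R3 → R3 - (3/2)·R1
R3 → R3 + (17/9)·R2
REF = 
  [  -2,    3,   -3]
  [   0,  9/2, -5/2]
  [   0,    0, 16/9]
Pivot columns: 1, 2, 3 → 3 pivots.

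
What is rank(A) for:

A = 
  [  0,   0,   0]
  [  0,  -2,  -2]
rank(A) = 1

Row reduce:
Swap R1 ↔ R2
REF = 
  [  0,  -2,  -2]
  [  0,   0,   0]
Pivot columns: 2 → 1 pivot.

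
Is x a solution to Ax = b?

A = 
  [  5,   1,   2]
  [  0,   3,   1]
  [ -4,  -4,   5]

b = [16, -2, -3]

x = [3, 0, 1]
No

Ax = [17, 1, -7] ≠ b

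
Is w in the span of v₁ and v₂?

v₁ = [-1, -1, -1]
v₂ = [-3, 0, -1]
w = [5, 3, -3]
No

Form the augmented matrix and row-reduce:
[v₁|v₂|w] = 
  [ -1,  -3,   5]
  [ -1,   0,   3]
  [ -1,  -1,  -3]
R2 → R2 - (1)·R1
R3 → R3 - (1)·R1
R3 → R3 - (2/3)·R2
REF = 
  [   -1,    -3,     5]
  [    0,     3,    -2]
  [    0,     0, -20/3]

Row 3 reads [0 0 | -20/3], i.e. 0 = -20/3, so the system is inconsistent and w ∉ span{v₁, v₂}.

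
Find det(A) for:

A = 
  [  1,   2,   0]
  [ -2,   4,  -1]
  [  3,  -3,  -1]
Cofactor expansion along row 1:
det(A) = (1)·((4)(-1) - (-1)(-3)) - (2)·((-2)(-1) - (-1)(3)) + (0)·((-2)(-3) - (4)(3))
  = (1)(-7) - (2)(5) + (0)(-6)
  = -17

det(A) = -17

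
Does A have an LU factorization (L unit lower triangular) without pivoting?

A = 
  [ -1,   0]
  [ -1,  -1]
Yes.
A[1,1] = -1 ≠ 0, so Gaussian elimination proceeds without a row swap: multiplier ℓ₂₁ = (-1)/(-1) = 1, and U[2,2] = -1 - (1)(0) = -1.
L = 
  [  1,   0]
  [  1,   1]
U = 
  [ -1,   0]
  [  0,  -1]
Check row 2 of LU: [(1)(-1), (1)(0) + (-1)] = [-1, -1] = row 2 of A ✓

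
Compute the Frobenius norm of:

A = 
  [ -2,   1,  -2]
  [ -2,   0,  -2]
||A||_F = 4.123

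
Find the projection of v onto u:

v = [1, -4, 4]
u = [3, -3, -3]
v·u = (1)(3) + (-4)(-3) + (4)(-3) = 3
u·u = (3)² + (-3)² + (-3)² = 27
proj_u(v) = (v·u / u·u) × u = (3/27) × u = (1/9) × u

proj_u(v) = [1/3, -1/3, -1/3]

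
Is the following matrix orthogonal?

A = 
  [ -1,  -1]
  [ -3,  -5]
No

AᵀA = 
  [ 10,  16]
  [ 16,  26]
≠ I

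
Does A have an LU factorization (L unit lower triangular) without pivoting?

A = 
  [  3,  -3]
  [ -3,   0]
Yes.
A[1,1] = 3 ≠ 0, so Gaussian elimination proceeds without a row swap: multiplier ℓ₂₁ = (-3)/(3) = -1, and U[2,2] = 0 - (-1)(-3) = -3.
L = 
  [  1,   0]
  [ -1,   1]
U = 
  [  3,  -3]
  [  0,  -3]
Check row 2 of LU: [(-1)(3), (-1)(-3) + (-3)] = [-3, 0] = row 2 of A ✓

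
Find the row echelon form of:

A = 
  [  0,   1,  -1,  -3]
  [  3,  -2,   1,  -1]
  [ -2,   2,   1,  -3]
Row operations:
Swap R1 ↔ R2
R3 → R3 + (2/3)·R1
R3 → R3 - (2/3)·R2

Resulting echelon form:
REF = 
  [   3,   -2,    1,   -1]
  [   0,    1,   -1,   -3]
  [   0,    0,  7/3, -5/3]

Rank = 3 (number of non-zero pivot rows).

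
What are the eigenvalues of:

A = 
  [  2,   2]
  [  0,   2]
λ = 2, 2

tr(A) = 4, det(A) = 4
Characteristic polynomial: λ² - tr(A)λ + det(A) = λ² - 4λ + 4
λ² - 4λ + 4 = (λ - 2)²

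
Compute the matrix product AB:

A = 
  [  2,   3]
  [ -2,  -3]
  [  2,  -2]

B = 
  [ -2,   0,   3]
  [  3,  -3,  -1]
A is 3×2 and B is 2×3, so AB is 3×3. Each entry is (row of A)·(column of B):
AB[1,1] = (2)(-2) + (3)(3) = 5
AB[1,2] = (2)(0) + (3)(-3) = -9
AB[1,3] = (2)(3) + (3)(-1) = 3
AB[2,1] = (-2)(-2) + (-3)(3) = -5
AB[2,2] = (-2)(0) + (-3)(-3) = 9
AB[2,3] = (-2)(3) + (-3)(-1) = -3
AB[3,1] = (2)(-2) + (-2)(3) = -10
AB[3,2] = (2)(0) + (-2)(-3) = 6
AB[3,3] = (2)(3) + (-2)(-1) = 8

AB = 
  [  5,  -9,   3]
  [ -5,   9,  -3]
  [-10,   6,   8]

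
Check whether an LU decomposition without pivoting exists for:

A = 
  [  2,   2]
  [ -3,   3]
Yes.
A[1,1] = 2 ≠ 0, so Gaussian elimination proceeds without a row swap: multiplier ℓ₂₁ = (-3)/(2) = -3/2, and U[2,2] = 3 - (-3/2)(2) = 6.
L = 
  [   1,    0]
  [-3/2,    1]
U = 
  [  2,   2]
  [  0,   6]
Check row 2 of LU: [(-3/2)(2), (-3/2)(2) + 6] = [-3, 3] = row 2 of A ✓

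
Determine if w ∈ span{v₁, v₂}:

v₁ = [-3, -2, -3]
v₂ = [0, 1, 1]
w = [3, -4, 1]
No

Form the augmented matrix and row-reduce:
[v₁|v₂|w] = 
  [ -3,   0,   3]
  [ -2,   1,  -4]
  [ -3,   1,   1]
R2 → R2 - (2/3)·R1
R3 → R3 - (1)·R1
R3 → R3 - (1)·R2
REF = 
  [ -3,   0,   3]
  [  0,   1,  -6]
  [  0,   0,   4]

Row 3 reads [0 0 | 4], i.e. 0 = 4, so the system is inconsistent and w ∉ span{v₁, v₂}.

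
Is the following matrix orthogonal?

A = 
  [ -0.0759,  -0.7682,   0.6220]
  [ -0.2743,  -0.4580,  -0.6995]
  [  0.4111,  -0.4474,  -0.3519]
No

AᵀA = 
  [  0.2500,   0,   0]
  [  0,   1.0001,   0]
  [  0,   0,   1]
≠ I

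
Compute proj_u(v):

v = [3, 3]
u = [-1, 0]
v·u = (3)(-1) + (3)(0) = -3
u·u = (-1)² + (0)² = 1
proj_u(v) = (v·u / u·u) × u = (-3/1) × u = (-3) × u

proj_u(v) = [3, 0]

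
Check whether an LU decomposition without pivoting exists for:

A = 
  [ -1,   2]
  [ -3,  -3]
Yes.
A[1,1] = -1 ≠ 0, so Gaussian elimination proceeds without a row swap: multiplier ℓ₂₁ = (-3)/(-1) = 3, and U[2,2] = -3 - (3)(2) = -9.
L = 
  [  1,   0]
  [  3,   1]
U = 
  [ -1,   2]
  [  0,  -9]
Check row 2 of LU: [(3)(-1), (3)(2) + (-9)] = [-3, -3] = row 2 of A ✓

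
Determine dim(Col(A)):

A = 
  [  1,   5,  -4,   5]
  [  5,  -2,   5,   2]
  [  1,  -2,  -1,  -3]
dim(Col(A)) = 3

Row reduce:
R2 → R2 - (5)·R1
R3 → R3 - (1)·R1
R3 → R3 - (7/27)·R2
REF = 
  [     1,      5,     -4,      5]
  [     0,    -27,     25,    -23]
  [     0,      0, -94/27, -55/27]
Pivot columns: 1, 2, 3 → 3 pivots.
dim(Col(A)) = number of pivot columns = 3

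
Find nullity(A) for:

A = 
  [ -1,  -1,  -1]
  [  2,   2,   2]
nullity(A) = 2

Row reduce:
R2 → R2 + (2)·R1
REF = 
  [ -1,  -1,  -1]
  [  0,   0,   0]
Pivot columns: 1 → 1 pivot.
rank(A) = 1, so nullity(A) = 3 - 1 = 2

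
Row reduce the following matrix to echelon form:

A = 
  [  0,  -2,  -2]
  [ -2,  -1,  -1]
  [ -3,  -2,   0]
Row operations:
Swap R1 ↔ R2
R3 → R3 - (3/2)·R1
R3 → R3 - (1/4)·R2

Resulting echelon form:
REF = 
  [ -2,  -1,  -1]
  [  0,  -2,  -2]
  [  0,   0,   2]

Rank = 3 (number of non-zero pivot rows).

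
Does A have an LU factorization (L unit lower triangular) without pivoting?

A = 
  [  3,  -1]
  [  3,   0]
Yes.
A[1,1] = 3 ≠ 0, so Gaussian elimination proceeds without a row swap: multiplier ℓ₂₁ = (3)/(3) = 1, and U[2,2] = 0 - (1)(-1) = 1.
L = 
  [  1,   0]
  [  1,   1]
U = 
  [  3,  -1]
  [  0,   1]
Check row 2 of LU: [(1)(3), (1)(-1) + 1] = [3, 0] = row 2 of A ✓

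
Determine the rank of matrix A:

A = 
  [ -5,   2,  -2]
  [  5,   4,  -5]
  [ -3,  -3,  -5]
rank(A) = 3

Row reduce:
R2 → R2 + (1)·R1
R3 → R3 - (3/5)·R1
R3 → R3 + (7/10)·R2
REF = 
  [    -5,      2,     -2]
  [     0,      6,     -7]
  [     0,      0, -87/10]
Pivot columns: 1, 2, 3 → 3 pivots.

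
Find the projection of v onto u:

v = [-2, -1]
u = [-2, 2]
proj_u(v) = [-1/2, 1/2]

v·u = (-2)(-2) + (-1)(2) = 2
u·u = (-2)² + (2)² = 8
proj_u(v) = (v·u / u·u) × u = (2/8) × u = (1/4) × u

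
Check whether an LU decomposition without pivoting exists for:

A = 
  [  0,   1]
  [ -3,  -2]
No.
A[1,1] = 0 but A[2,1] = -3 ≠ 0. Any LU with L unit lower triangular has (LU)[1,1] = U[1,1] and (LU)[2,1] = L[2,1]·U[1,1]; matching A forces U[1,1] = 0, which then forces (LU)[2,1] = 0 ≠ -3. A row swap (pivoting) is required.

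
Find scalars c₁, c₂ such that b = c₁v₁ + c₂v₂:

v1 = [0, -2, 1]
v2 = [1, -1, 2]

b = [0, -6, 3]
c1 = 3, c2 = 0

b = 3·v1 + 0·v2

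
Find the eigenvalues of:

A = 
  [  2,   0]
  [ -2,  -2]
tr(A) = 0, det(A) = -4
Characteristic polynomial: λ² - tr(A)λ + det(A) = λ² - 4
λ² - 4 = (λ + 2)(λ - 2)

λ = 2, -2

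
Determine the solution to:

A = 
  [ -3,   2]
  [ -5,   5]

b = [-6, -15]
Row reduce the augmented matrix [A|b]:
R2 → R2 - (5/3)·R1
REF = 
  [ -3,   2,  -6]
  [  0, 5/3,  -5]

Back-substitution:
x₂ = (-5) / (5/3) = -3
x₁ = (-6 - (2)(-3)) / (-3) = 0

x = [0, -3]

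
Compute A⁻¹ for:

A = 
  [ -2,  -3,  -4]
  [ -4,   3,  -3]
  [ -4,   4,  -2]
det(A) = (-2)·((3)(-2) - (-3)(4)) - (-3)·((-4)(-2) - (-3)(-4)) + (-4)·((-4)(4) - (3)(-4))
  = (-2)(6) - (-3)(-4) + (-4)(-4)
  = -8
det(A) = -8 ≠ 0, so A is invertible.

Cofactors Cᵢⱼ = (-1)ⁱ⁺ʲ·Mᵢⱼ:
C = 
  [  6,   4,  -4]
  [-22, -12,  20]
  [ 21,  10, -18]

adj(A) = Cᵀ:
adj(A) = 
  [  6, -22,  21]
  [  4, -12,  10]
  [ -4,  20, -18]

A⁻¹ = (-1/8) · adj(A):
A⁻¹ = 
  [ -3/4,  11/4, -21/8]
  [ -1/2,   3/2,  -5/4]
  [  1/2,  -5/2,   9/4]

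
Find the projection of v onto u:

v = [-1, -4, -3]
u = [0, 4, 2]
proj_u(v) = [0, -22/5, -11/5]

v·u = (-1)(0) + (-4)(4) + (-3)(2) = -22
u·u = (0)² + (4)² + (2)² = 20
proj_u(v) = (v·u / u·u) × u = (-22/20) × u = (-11/10) × u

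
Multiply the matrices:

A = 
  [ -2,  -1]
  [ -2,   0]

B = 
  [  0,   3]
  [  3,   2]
A is 2×2 and B is 2×2, so AB is 2×2. Each entry is (row of A)·(column of B):
AB[1,1] = (-2)(0) + (-1)(3) = -3
AB[1,2] = (-2)(3) + (-1)(2) = -8
AB[2,1] = (-2)(0) + (0)(3) = 0
AB[2,2] = (-2)(3) + (0)(2) = -6

AB = 
  [ -3,  -8]
  [  0,  -6]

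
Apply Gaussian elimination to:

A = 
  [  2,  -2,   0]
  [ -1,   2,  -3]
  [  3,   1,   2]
Row operations:
R2 → R2 + (1/2)·R1
R3 → R3 - (3/2)·R1
R3 → R3 - (4)·R2

Resulting echelon form:
REF = 
  [  2,  -2,   0]
  [  0,   1,  -3]
  [  0,   0,  14]

Rank = 3 (number of non-zero pivot rows).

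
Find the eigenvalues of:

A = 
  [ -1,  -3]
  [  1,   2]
tr(A) = 1, det(A) = 1
Characteristic polynomial: λ² - tr(A)λ + det(A) = λ² - λ + 1
λ² - λ + 1 = 0  ⇒  λ = (1 ± √((-1)² - 4·(1)))/2 = (1 ± √(-3))/2
  = (1 + i√3)/2,  (1 - i√3)/2

λ = (1 + i√3)/2, (1 - i√3)/2  (≈ 0.5 + 0.866i, 0.5 - 0.866i)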